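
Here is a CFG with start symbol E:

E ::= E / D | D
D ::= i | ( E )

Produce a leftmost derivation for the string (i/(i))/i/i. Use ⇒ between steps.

E ⇒ E/D   [E ::= E / D]
E/D ⇒ E/D/D   [E ::= E / D]
E/D/D ⇒ D/D/D   [E ::= D]
D/D/D ⇒ (E)/D/D   [D ::= ( E )]
(E)/D/D ⇒ (E/D)/D/D   [E ::= E / D]
(E/D)/D/D ⇒ (D/D)/D/D   [E ::= D]
(D/D)/D/D ⇒ (i/D)/D/D   [D ::= i]
(i/D)/D/D ⇒ (i/(E))/D/D   [D ::= ( E )]
(i/(E))/D/D ⇒ (i/(D))/D/D   [E ::= D]
(i/(D))/D/D ⇒ (i/(i))/D/D   [D ::= i]
(i/(i))/D/D ⇒ (i/(i))/i/D   [D ::= i]
(i/(i))/i/D ⇒ (i/(i))/i/i   [D ::= i]

E ⇒ E/D ⇒ E/D/D ⇒ D/D/D ⇒ (E)/D/D ⇒ (E/D)/D/D ⇒ (D/D)/D/D ⇒ (i/D)/D/D ⇒ (i/(E))/D/D ⇒ (i/(D))/D/D ⇒ (i/(i))/D/D ⇒ (i/(i))/i/D ⇒ (i/(i))/i/i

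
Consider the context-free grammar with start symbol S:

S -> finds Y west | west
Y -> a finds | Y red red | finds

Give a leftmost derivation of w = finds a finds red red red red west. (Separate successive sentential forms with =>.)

S => finds Y west   [S -> finds Y west]
finds Y west => finds Y red red west   [Y -> Y red red]
finds Y red red west => finds Y red red red red west   [Y -> Y red red]
finds Y red red red red west => finds a finds red red red red west   [Y -> a finds]

S => finds Y west => finds Y red red west => finds Y red red red red west => finds a finds red red red red west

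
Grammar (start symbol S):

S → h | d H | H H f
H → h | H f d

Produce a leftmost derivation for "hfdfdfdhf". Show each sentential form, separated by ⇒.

S ⇒ HHf   [S → H H f]
HHf ⇒ HfdHf   [H → H f d]
HfdHf ⇒ HfdfdHf   [H → H f d]
HfdfdHf ⇒ HfdfdfdHf   [H → H f d]
HfdfdfdHf ⇒ hfdfdfdHf   [H → h]
hfdfdfdHf ⇒ hfdfdfdhf   [H → h]

S ⇒ HHf ⇒ HfdHf ⇒ HfdfdHf ⇒ HfdfdfdHf ⇒ hfdfdfdHf ⇒ hfdfdfdhf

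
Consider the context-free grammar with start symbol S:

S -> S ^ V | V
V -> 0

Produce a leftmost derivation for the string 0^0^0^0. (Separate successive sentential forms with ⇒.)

S ⇒ S^V   [S -> S ^ V]
S^V ⇒ S^V^V   [S -> S ^ V]
S^V^V ⇒ S^V^V^V   [S -> S ^ V]
S^V^V^V ⇒ V^V^V^V   [S -> V]
V^V^V^V ⇒ 0^V^V^V   [V -> 0]
0^V^V^V ⇒ 0^0^V^V   [V -> 0]
0^0^V^V ⇒ 0^0^0^V   [V -> 0]
0^0^0^V ⇒ 0^0^0^0   [V -> 0]

S⇒S^V⇒S^V^V⇒S^V^V^V⇒V^V^V^V⇒0^V^V^V⇒0^0^V^V⇒0^0^0^V⇒0^0^0^0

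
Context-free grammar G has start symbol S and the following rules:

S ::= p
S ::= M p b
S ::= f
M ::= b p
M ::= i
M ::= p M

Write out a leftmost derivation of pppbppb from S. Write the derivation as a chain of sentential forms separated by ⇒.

S ⇒ Mpb ⇒ pMpb ⇒ ppMpb ⇒ pppMpb ⇒ pppbppb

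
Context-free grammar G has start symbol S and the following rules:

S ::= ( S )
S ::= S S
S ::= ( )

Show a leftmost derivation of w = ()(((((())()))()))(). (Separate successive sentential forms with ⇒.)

S ⇒ SS ⇒ ()S ⇒ ()SS ⇒ ()(S)S ⇒ ()((S))S ⇒ ()((SS))S ⇒ ()(((S)S))S ⇒ ()((((S))S))S ⇒ ()((((SS))S))S ⇒ ()(((((S)S))S))S ⇒ ()(((((())S))S))S ⇒ ()(((((())()))S))S ⇒ ()(((((())()))()))S ⇒ ()(((((())()))()))()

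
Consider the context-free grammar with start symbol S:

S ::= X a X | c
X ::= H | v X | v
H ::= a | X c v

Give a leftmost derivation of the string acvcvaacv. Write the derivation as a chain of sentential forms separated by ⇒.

S ⇒ XaX   [S ::= X a X]
XaX ⇒ HaX   [X ::= H]
HaX ⇒ XcvaX   [H ::= X c v]
XcvaX ⇒ HcvaX   [X ::= H]
HcvaX ⇒ XcvcvaX   [H ::= X c v]
XcvcvaX ⇒ HcvcvaX   [X ::= H]
HcvcvaX ⇒ acvcvaX   [H ::= a]
acvcvaX ⇒ acvcvaH   [X ::= H]
acvcvaH ⇒ acvcvaXcv   [H ::= X c v]
acvcvaXcv ⇒ acvcvaHcv   [X ::= H]
acvcvaHcv ⇒ acvcvaacv   [H ::= a]

S⇒XaX⇒HaX⇒XcvaX⇒HcvaX⇒XcvcvaX⇒HcvcvaX⇒acvcvaX⇒acvcvaH⇒acvcvaXcv⇒acvcvaHcv⇒acvcvaacv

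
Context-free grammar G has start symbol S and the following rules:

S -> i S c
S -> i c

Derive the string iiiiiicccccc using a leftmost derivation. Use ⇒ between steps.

S ⇒ iSc ⇒ iiScc ⇒ iiiSccc ⇒ iiiiScccc ⇒ iiiiiSccccc ⇒ iiiiiicccccc

S ⇒ iSc   [S -> i S c]
iSc ⇒ iiScc   [S -> i S c]
iiScc ⇒ iiiSccc   [S -> i S c]
iiiSccc ⇒ iiiiScccc   [S -> i S c]
iiiiScccc ⇒ iiiiiSccccc   [S -> i S c]
iiiiiSccccc ⇒ iiiiiicccccc   [S -> i c]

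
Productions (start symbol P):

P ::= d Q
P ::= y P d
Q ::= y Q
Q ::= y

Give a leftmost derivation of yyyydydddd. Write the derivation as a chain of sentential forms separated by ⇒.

P ⇒ yPd ⇒ yyPdd ⇒ yyyPddd ⇒ yyyyPdddd ⇒ yyyydQdddd ⇒ yyyydydddd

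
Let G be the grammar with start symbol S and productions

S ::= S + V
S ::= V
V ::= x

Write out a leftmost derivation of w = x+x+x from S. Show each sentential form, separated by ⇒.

S ⇒ S+V ⇒ S+V+V ⇒ V+V+V ⇒ x+V+V ⇒ x+x+V ⇒ x+x+x

S ⇒ S+V   [S ::= S + V]
S+V ⇒ S+V+V   [S ::= S + V]
S+V+V ⇒ V+V+V   [S ::= V]
V+V+V ⇒ x+V+V   [V ::= x]
x+V+V ⇒ x+x+V   [V ::= x]
x+x+V ⇒ x+x+x   [V ::= x]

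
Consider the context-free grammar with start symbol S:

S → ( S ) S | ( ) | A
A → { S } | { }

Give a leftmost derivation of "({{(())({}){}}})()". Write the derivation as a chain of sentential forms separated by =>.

S => (S)S   [S → ( S ) S]
(S)S => (A)S   [S → A]
(A)S => ({S})S   [A → { S }]
({S})S => ({A})S   [S → A]
({A})S => ({{S}})S   [A → { S }]
({{S}})S => ({{(S)S}})S   [S → ( S ) S]
({{(S)S}})S => ({{(())S}})S   [S → ( )]
({{(())S}})S => ({{(())(S)S}})S   [S → ( S ) S]
({{(())(S)S}})S => ({{(())(A)S}})S   [S → A]
({{(())(A)S}})S => ({{(())({})S}})S   [A → { }]
({{(())({})S}})S => ({{(())({})A}})S   [S → A]
({{(())({})A}})S => ({{(())({}){}}})S   [A → { }]
({{(())({}){}}})S => ({{(())({}){}}})()   [S → ( )]

S=>(S)S=>(A)S=>({S})S=>({A})S=>({{S}})S=>({{(S)S}})S=>({{(())S}})S=>({{(())(S)S}})S=>({{(())(A)S}})S=>({{(())({})S}})S=>({{(())({})A}})S=>({{(())({}){}}})S=>({{(())({}){}}})()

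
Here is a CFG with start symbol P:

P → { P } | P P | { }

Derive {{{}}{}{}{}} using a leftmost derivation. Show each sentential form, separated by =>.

P => {P} => {PP} => {PPP} => {{P}PP} => {{{}}PP} => {{{}}{}P} => {{{}}{}PP} => {{{}}{}{}P} => {{{}}{}{}{}}

P => {P}   [P → { P }]
{P} => {PP}   [P → P P]
{PP} => {PPP}   [P → P P]
{PPP} => {{P}PP}   [P → { P }]
{{P}PP} => {{{}}PP}   [P → { }]
{{{}}PP} => {{{}}{}P}   [P → { }]
{{{}}{}P} => {{{}}{}PP}   [P → P P]
{{{}}{}PP} => {{{}}{}{}P}   [P → { }]
{{{}}{}{}P} => {{{}}{}{}{}}   [P → { }]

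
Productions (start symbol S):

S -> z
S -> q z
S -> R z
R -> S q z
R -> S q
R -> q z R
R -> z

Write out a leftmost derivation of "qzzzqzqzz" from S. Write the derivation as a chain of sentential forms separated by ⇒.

S ⇒ Rz   [S -> R z]
Rz ⇒ Sqzz   [R -> S q z]
Sqzz ⇒ Rzqzz   [S -> R z]
Rzqzz ⇒ Sqzqzz   [R -> S q]
Sqzqzz ⇒ Rzqzqzz   [S -> R z]
Rzqzqzz ⇒ qzRzqzqzz   [R -> q z R]
qzRzqzqzz ⇒ qzzzqzqzz   [R -> z]

S⇒Rz⇒Sqzz⇒Rzqzz⇒Sqzqzz⇒Rzqzqzz⇒qzRzqzqzz⇒qzzzqzqzz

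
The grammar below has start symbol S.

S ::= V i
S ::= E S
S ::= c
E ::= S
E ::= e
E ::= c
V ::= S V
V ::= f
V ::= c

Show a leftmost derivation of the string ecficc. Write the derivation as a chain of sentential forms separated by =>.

S => ES => SS => ESS => eSS => eViS => eSViS => ecViS => ecfiS => ecfiES => ecfiSS => ecficS => ecficc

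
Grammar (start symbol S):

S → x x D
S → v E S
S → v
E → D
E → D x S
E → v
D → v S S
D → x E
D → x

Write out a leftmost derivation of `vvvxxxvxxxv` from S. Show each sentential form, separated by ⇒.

S ⇒ vES ⇒ vDS ⇒ vvSSS ⇒ vvvSS ⇒ vvvxxDS ⇒ vvvxxxES ⇒ vvvxxxvS ⇒ vvvxxxvxxD ⇒ vvvxxxvxxxE ⇒ vvvxxxvxxxv

S ⇒ vES   [S → v E S]
vES ⇒ vDS   [E → D]
vDS ⇒ vvSSS   [D → v S S]
vvSSS ⇒ vvvSS   [S → v]
vvvSS ⇒ vvvxxDS   [S → x x D]
vvvxxDS ⇒ vvvxxxES   [D → x E]
vvvxxxES ⇒ vvvxxxvS   [E → v]
vvvxxxvS ⇒ vvvxxxvxxD   [S → x x D]
vvvxxxvxxD ⇒ vvvxxxvxxxE   [D → x E]
vvvxxxvxxxE ⇒ vvvxxxvxxxv   [E → v]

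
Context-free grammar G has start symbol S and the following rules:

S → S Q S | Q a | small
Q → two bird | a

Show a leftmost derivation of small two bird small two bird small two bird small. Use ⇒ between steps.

S ⇒ S Q S ⇒ S Q S Q S ⇒ S Q S Q S Q S ⇒ small Q S Q S Q S ⇒ small two bird S Q S Q S ⇒ small two bird small Q S Q S ⇒ small two bird small two bird S Q S ⇒ small two bird small two bird small Q S ⇒ small two bird small two bird small two bird S ⇒ small two bird small two bird small two bird small

S ⇒ S Q S   [S → S Q S]
S Q S ⇒ S Q S Q S   [S → S Q S]
S Q S Q S ⇒ S Q S Q S Q S   [S → S Q S]
S Q S Q S Q S ⇒ small Q S Q S Q S   [S → small]
small Q S Q S Q S ⇒ small two bird S Q S Q S   [Q → two bird]
small two bird S Q S Q S ⇒ small two bird small Q S Q S   [S → small]
small two bird small Q S Q S ⇒ small two bird small two bird S Q S   [Q → two bird]
small two bird small two bird S Q S ⇒ small two bird small two bird small Q S   [S → small]
small two bird small two bird small Q S ⇒ small two bird small two bird small two bird S   [Q → two bird]
small two bird small two bird small two bird S ⇒ small two bird small two bird small two bird small   [S → small]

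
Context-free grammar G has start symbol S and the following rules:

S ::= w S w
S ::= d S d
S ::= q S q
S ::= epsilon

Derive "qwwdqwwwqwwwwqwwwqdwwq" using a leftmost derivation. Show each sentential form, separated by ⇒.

S ⇒ qSq   [S ::= q S q]
qSq ⇒ qwSwq   [S ::= w S w]
qwSwq ⇒ qwwSwwq   [S ::= w S w]
qwwSwwq ⇒ qwwdSdwwq   [S ::= d S d]
qwwdSdwwq ⇒ qwwdqSqdwwq   [S ::= q S q]
qwwdqSqdwwq ⇒ qwwdqwSwqdwwq   [S ::= w S w]
qwwdqwSwqdwwq ⇒ qwwdqwwSwwqdwwq   [S ::= w S w]
qwwdqwwSwwqdwwq ⇒ qwwdqwwwSwwwqdwwq   [S ::= w S w]
qwwdqwwwSwwwqdwwq ⇒ qwwdqwwwqSqwwwqdwwq   [S ::= q S q]
qwwdqwwwqSqwwwqdwwq ⇒ qwwdqwwwqwSwqwwwqdwwq   [S ::= w S w]
qwwdqwwwqwSwqwwwqdwwq ⇒ qwwdqwwwqwwSwwqwwwqdwwq   [S ::= w S w]
qwwdqwwwqwwSwwqwwwqdwwq ⇒ qwwdqwwwqwwwwqwwwqdwwq   [S ::= epsilon]

S ⇒ qSq ⇒ qwSwq ⇒ qwwSwwq ⇒ qwwdSdwwq ⇒ qwwdqSqdwwq ⇒ qwwdqwSwqdwwq ⇒ qwwdqwwSwwqdwwq ⇒ qwwdqwwwSwwwqdwwq ⇒ qwwdqwwwqSqwwwqdwwq ⇒ qwwdqwwwqwSwqwwwqdwwq ⇒ qwwdqwwwqwwSwwqwwwqdwwq ⇒ qwwdqwwwqwwwwqwwwqdwwq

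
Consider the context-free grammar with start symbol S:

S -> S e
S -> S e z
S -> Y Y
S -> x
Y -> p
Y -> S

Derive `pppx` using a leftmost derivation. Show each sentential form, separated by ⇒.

S ⇒ YY ⇒ SY ⇒ YYY ⇒ pYY ⇒ pSY ⇒ pYYY ⇒ ppYY ⇒ pppY ⇒ pppS ⇒ pppx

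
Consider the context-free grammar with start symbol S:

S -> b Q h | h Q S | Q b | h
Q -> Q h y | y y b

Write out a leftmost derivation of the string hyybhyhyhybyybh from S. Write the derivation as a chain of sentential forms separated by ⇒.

S ⇒ hQS   [S -> h Q S]
hQS ⇒ hQhyS   [Q -> Q h y]
hQhyS ⇒ hQhyhyS   [Q -> Q h y]
hQhyhyS ⇒ hQhyhyhyS   [Q -> Q h y]
hQhyhyhyS ⇒ hyybhyhyhyS   [Q -> y y b]
hyybhyhyhyS ⇒ hyybhyhyhybQh   [S -> b Q h]
hyybhyhyhybQh ⇒ hyybhyhyhybyybh   [Q -> y y b]

S ⇒ hQS ⇒ hQhyS ⇒ hQhyhyS ⇒ hQhyhyhyS ⇒ hyybhyhyhyS ⇒ hyybhyhyhybQh ⇒ hyybhyhyhybyybh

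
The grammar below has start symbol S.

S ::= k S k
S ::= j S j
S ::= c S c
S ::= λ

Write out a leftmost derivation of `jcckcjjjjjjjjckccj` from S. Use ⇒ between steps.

S ⇒ jSj   [S ::= j S j]
jSj ⇒ jcScj   [S ::= c S c]
jcScj ⇒ jccSccj   [S ::= c S c]
jccSccj ⇒ jcckSkccj   [S ::= k S k]
jcckSkccj ⇒ jcckcSckccj   [S ::= c S c]
jcckcSckccj ⇒ jcckcjSjckccj   [S ::= j S j]
jcckcjSjckccj ⇒ jcckcjjSjjckccj   [S ::= j S j]
jcckcjjSjjckccj ⇒ jcckcjjjSjjjckccj   [S ::= j S j]
jcckcjjjSjjjckccj ⇒ jcckcjjjjSjjjjckccj   [S ::= j S j]
jcckcjjjjSjjjjckccj ⇒ jcckcjjjjjjjjckccj   [S ::= λ]

S ⇒ jSj ⇒ jcScj ⇒ jccSccj ⇒ jcckSkccj ⇒ jcckcSckccj ⇒ jcckcjSjckccj ⇒ jcckcjjSjjckccj ⇒ jcckcjjjSjjjckccj ⇒ jcckcjjjjSjjjjckccj ⇒ jcckcjjjjjjjjckccj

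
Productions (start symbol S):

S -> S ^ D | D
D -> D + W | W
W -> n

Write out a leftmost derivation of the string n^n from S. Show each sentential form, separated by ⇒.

S ⇒ S^D   [S -> S ^ D]
S^D ⇒ D^D   [S -> D]
D^D ⇒ W^D   [D -> W]
W^D ⇒ n^D   [W -> n]
n^D ⇒ n^W   [D -> W]
n^W ⇒ n^n   [W -> n]

S⇒S^D⇒D^D⇒W^D⇒n^D⇒n^W⇒n^n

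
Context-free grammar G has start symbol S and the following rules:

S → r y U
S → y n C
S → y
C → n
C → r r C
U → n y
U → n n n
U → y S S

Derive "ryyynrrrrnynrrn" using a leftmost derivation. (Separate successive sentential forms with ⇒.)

S ⇒ ryU ⇒ ryySS ⇒ ryyynCS ⇒ ryyynrrCS ⇒ ryyynrrrrCS ⇒ ryyynrrrrnS ⇒ ryyynrrrrnynC ⇒ ryyynrrrrnynrrC ⇒ ryyynrrrrnynrrn

S ⇒ ryU   [S → r y U]
ryU ⇒ ryySS   [U → y S S]
ryySS ⇒ ryyynCS   [S → y n C]
ryyynCS ⇒ ryyynrrCS   [C → r r C]
ryyynrrCS ⇒ ryyynrrrrCS   [C → r r C]
ryyynrrrrCS ⇒ ryyynrrrrnS   [C → n]
ryyynrrrrnS ⇒ ryyynrrrrnynC   [S → y n C]
ryyynrrrrnynC ⇒ ryyynrrrrnynrrC   [C → r r C]
ryyynrrrrnynrrC ⇒ ryyynrrrrnynrrn   [C → n]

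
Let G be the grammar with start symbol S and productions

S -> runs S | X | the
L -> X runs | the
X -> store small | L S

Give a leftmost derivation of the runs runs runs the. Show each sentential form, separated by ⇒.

S ⇒ X ⇒ L S ⇒ the S ⇒ the runs S ⇒ the runs runs S ⇒ the runs runs runs S ⇒ the runs runs runs the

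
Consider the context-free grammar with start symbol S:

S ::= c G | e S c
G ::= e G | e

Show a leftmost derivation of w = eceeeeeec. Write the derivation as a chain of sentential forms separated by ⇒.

S ⇒ eSc ⇒ ecGc ⇒ eceGc ⇒ eceeGc ⇒ eceeeGc ⇒ eceeeeGc ⇒ eceeeeeGc ⇒ eceeeeeec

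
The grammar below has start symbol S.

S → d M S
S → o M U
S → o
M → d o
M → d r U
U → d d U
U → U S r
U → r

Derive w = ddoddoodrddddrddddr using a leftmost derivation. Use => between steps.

S => dMS   [S → d M S]
dMS => ddoS   [M → d o]
ddoS => ddodMS   [S → d M S]
ddodMS => ddoddoS   [M → d o]
ddoddoS => ddoddooMU   [S → o M U]
ddoddooMU => ddoddoodrUU   [M → d r U]
ddoddoodrUU => ddoddoodrddUU   [U → d d U]
ddoddoodrddUU => ddoddoodrddddUU   [U → d d U]
ddoddoodrddddUU => ddoddoodrddddrU   [U → r]
ddoddoodrddddrU => ddoddoodrddddrddU   [U → d d U]
ddoddoodrddddrddU => ddoddoodrddddrddddU   [U → d d U]
ddoddoodrddddrddddU => ddoddoodrddddrddddr   [U → r]

S=>dMS=>ddoS=>ddodMS=>ddoddoS=>ddoddooMU=>ddoddoodrUU=>ddoddoodrddUU=>ddoddoodrddddUU=>ddoddoodrddddrU=>ddoddoodrddddrddU=>ddoddoodrddddrddddU=>ddoddoodrddddrddddr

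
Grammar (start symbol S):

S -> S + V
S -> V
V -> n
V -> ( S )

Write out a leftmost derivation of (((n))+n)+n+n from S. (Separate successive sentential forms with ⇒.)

S ⇒ S+V   [S -> S + V]
S+V ⇒ S+V+V   [S -> S + V]
S+V+V ⇒ V+V+V   [S -> V]
V+V+V ⇒ (S)+V+V   [V -> ( S )]
(S)+V+V ⇒ (S+V)+V+V   [S -> S + V]
(S+V)+V+V ⇒ (V+V)+V+V   [S -> V]
(V+V)+V+V ⇒ ((S)+V)+V+V   [V -> ( S )]
((S)+V)+V+V ⇒ ((V)+V)+V+V   [S -> V]
((V)+V)+V+V ⇒ (((S))+V)+V+V   [V -> ( S )]
(((S))+V)+V+V ⇒ (((V))+V)+V+V   [S -> V]
(((V))+V)+V+V ⇒ (((n))+V)+V+V   [V -> n]
(((n))+V)+V+V ⇒ (((n))+n)+V+V   [V -> n]
(((n))+n)+V+V ⇒ (((n))+n)+n+V   [V -> n]
(((n))+n)+n+V ⇒ (((n))+n)+n+n   [V -> n]

S ⇒ S+V ⇒ S+V+V ⇒ V+V+V ⇒ (S)+V+V ⇒ (S+V)+V+V ⇒ (V+V)+V+V ⇒ ((S)+V)+V+V ⇒ ((V)+V)+V+V ⇒ (((S))+V)+V+V ⇒ (((V))+V)+V+V ⇒ (((n))+V)+V+V ⇒ (((n))+n)+V+V ⇒ (((n))+n)+n+V ⇒ (((n))+n)+n+n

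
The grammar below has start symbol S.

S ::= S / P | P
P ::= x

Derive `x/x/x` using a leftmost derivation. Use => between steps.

S => S/P => S/P/P => P/P/P => x/P/P => x/x/P => x/x/x

S => S/P   [S ::= S / P]
S/P => S/P/P   [S ::= S / P]
S/P/P => P/P/P   [S ::= P]
P/P/P => x/P/P   [P ::= x]
x/P/P => x/x/P   [P ::= x]
x/x/P => x/x/x   [P ::= x]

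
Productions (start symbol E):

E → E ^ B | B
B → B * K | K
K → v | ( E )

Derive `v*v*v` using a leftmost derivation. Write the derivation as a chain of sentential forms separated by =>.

E => B => B*K => B*K*K => K*K*K => v*K*K => v*v*K => v*v*v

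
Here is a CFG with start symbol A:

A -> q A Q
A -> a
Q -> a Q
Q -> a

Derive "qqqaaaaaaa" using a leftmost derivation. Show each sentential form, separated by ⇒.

A ⇒ qAQ   [A -> q A Q]
qAQ ⇒ qqAQQ   [A -> q A Q]
qqAQQ ⇒ qqqAQQQ   [A -> q A Q]
qqqAQQQ ⇒ qqqaQQQ   [A -> a]
qqqaQQQ ⇒ qqqaaQQQ   [Q -> a Q]
qqqaaQQQ ⇒ qqqaaaQQQ   [Q -> a Q]
qqqaaaQQQ ⇒ qqqaaaaQQQ   [Q -> a Q]
qqqaaaaQQQ ⇒ qqqaaaaaQQ   [Q -> a]
qqqaaaaaQQ ⇒ qqqaaaaaaQ   [Q -> a]
qqqaaaaaaQ ⇒ qqqaaaaaaa   [Q -> a]

A ⇒ qAQ ⇒ qqAQQ ⇒ qqqAQQQ ⇒ qqqaQQQ ⇒ qqqaaQQQ ⇒ qqqaaaQQQ ⇒ qqqaaaaQQQ ⇒ qqqaaaaaQQ ⇒ qqqaaaaaaQ ⇒ qqqaaaaaaa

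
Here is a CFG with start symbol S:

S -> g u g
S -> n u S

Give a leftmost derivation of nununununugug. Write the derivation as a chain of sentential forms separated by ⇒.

S ⇒ nuS   [S -> n u S]
nuS ⇒ nunuS   [S -> n u S]
nunuS ⇒ nununuS   [S -> n u S]
nununuS ⇒ nunununuS   [S -> n u S]
nunununuS ⇒ nununununuS   [S -> n u S]
nununununuS ⇒ nununununugug   [S -> g u g]

S⇒nuS⇒nunuS⇒nununuS⇒nunununuS⇒nununununuS⇒nununununugug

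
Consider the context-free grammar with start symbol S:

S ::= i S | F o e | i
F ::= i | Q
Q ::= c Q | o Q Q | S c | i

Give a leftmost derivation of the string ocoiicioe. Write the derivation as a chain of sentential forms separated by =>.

S=>Foe=>Qoe=>oQQoe=>ocQQoe=>ocoQQQoe=>ocoiQQoe=>ocoiiQoe=>ocoiicQoe=>ocoiicioe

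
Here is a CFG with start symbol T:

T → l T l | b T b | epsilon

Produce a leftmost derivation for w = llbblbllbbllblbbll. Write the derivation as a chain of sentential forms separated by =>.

T => lTl   [T → l T l]
lTl => llTll   [T → l T l]
llTll => llbTbll   [T → b T b]
llbTbll => llbbTbbll   [T → b T b]
llbbTbbll => llbblTlbbll   [T → l T l]
llbblTlbbll => llbblbTblbbll   [T → b T b]
llbblbTblbbll => llbblblTlblbbll   [T → l T l]
llbblblTlblbbll => llbblbllTllblbbll   [T → l T l]
llbblbllTllblbbll => llbblbllbTbllblbbll   [T → b T b]
llbblbllbTbllblbbll => llbblbllbbllblbbll   [T → epsilon]

T => lTl => llTll => llbTbll => llbbTbbll => llbblTlbbll => llbblbTblbbll => llbblblTlblbbll => llbblbllTllblbbll => llbblbllbTbllblbbll => llbblbllbbllblbbll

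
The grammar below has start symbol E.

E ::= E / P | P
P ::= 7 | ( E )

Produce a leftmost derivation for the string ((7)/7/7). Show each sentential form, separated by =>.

E => P => (E) => (E/P) => (E/P/P) => (P/P/P) => ((E)/P/P) => ((P)/P/P) => ((7)/P/P) => ((7)/7/P) => ((7)/7/7)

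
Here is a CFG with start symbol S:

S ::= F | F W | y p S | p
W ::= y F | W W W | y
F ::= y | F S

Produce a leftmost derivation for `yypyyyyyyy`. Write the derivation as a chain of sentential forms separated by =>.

S => FW => FSW => ySW => yypSW => yypFWW => yypyWW => yypyyFW => yypyyFSW => yypyyySW => yypyyyFWW => yypyyyyWW => yypyyyyyW => yypyyyyyyF => yypyyyyyyy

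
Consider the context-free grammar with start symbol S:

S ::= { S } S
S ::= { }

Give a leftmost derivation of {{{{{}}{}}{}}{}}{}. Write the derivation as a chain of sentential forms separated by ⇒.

S⇒{S}S⇒{{S}S}S⇒{{{S}S}S}S⇒{{{{S}S}S}S}S⇒{{{{{}}S}S}S}S⇒{{{{{}}{}}S}S}S⇒{{{{{}}{}}{}}S}S⇒{{{{{}}{}}{}}{}}S⇒{{{{{}}{}}{}}{}}{}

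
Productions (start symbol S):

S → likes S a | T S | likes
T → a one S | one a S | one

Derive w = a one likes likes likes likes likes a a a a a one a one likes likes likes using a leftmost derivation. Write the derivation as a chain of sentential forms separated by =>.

S => T S => a one S S => a one likes S a S => a one likes likes S a a S => a one likes likes likes S a a a S => a one likes likes likes likes S a a a a S => a one likes likes likes likes likes a a a a S => a one likes likes likes likes likes a a a a T S => a one likes likes likes likes likes a a a a a one S S => a one likes likes likes likes likes a a a a a one T S S => a one likes likes likes likes likes a a a a a one a one S S S => a one likes likes likes likes likes a a a a a one a one likes S S => a one likes likes likes likes likes a a a a a one a one likes likes S => a one likes likes likes likes likes a a a a a one a one likes likes likes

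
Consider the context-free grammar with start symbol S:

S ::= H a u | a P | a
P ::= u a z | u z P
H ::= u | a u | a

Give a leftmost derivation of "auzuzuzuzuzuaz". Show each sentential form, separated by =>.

S => aP => auzP => auzuzP => auzuzuzP => auzuzuzuzP => auzuzuzuzuzP => auzuzuzuzuzuaz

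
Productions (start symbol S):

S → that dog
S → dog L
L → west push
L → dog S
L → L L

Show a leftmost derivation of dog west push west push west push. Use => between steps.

S => dog L => dog L L => dog west push L => dog west push L L => dog west push west push L => dog west push west push west push

S => dog L   [S → dog L]
dog L => dog L L   [L → L L]
dog L L => dog west push L   [L → west push]
dog west push L => dog west push L L   [L → L L]
dog west push L L => dog west push west push L   [L → west push]
dog west push west push L => dog west push west push west push   [L → west push]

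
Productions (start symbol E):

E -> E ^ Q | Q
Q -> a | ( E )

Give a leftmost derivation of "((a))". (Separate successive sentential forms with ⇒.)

E ⇒ Q   [E -> Q]
Q ⇒ (E)   [Q -> ( E )]
(E) ⇒ (Q)   [E -> Q]
(Q) ⇒ ((E))   [Q -> ( E )]
((E)) ⇒ ((Q))   [E -> Q]
((Q)) ⇒ ((a))   [Q -> a]

E⇒Q⇒(E)⇒(Q)⇒((E))⇒((Q))⇒((a))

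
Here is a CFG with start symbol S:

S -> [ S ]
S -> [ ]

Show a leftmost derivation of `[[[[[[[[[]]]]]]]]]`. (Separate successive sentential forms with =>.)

S => [S] => [[S]] => [[[S]]] => [[[[S]]]] => [[[[[S]]]]] => [[[[[[S]]]]]] => [[[[[[[S]]]]]]] => [[[[[[[[S]]]]]]]] => [[[[[[[[[]]]]]]]]]

S => [S]   [S -> [ S ]]
[S] => [[S]]   [S -> [ S ]]
[[S]] => [[[S]]]   [S -> [ S ]]
[[[S]]] => [[[[S]]]]   [S -> [ S ]]
[[[[S]]]] => [[[[[S]]]]]   [S -> [ S ]]
[[[[[S]]]]] => [[[[[[S]]]]]]   [S -> [ S ]]
[[[[[[S]]]]]] => [[[[[[[S]]]]]]]   [S -> [ S ]]
[[[[[[[S]]]]]]] => [[[[[[[[S]]]]]]]]   [S -> [ S ]]
[[[[[[[[S]]]]]]]] => [[[[[[[[[]]]]]]]]]   [S -> [ ]]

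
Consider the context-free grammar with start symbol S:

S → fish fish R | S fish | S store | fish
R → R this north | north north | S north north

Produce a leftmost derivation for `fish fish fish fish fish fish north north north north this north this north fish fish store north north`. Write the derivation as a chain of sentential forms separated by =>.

S => fish fish R => fish fish S north north => fish fish S store north north => fish fish S fish store north north => fish fish S fish fish store north north => fish fish fish fish R fish fish store north north => fish fish fish fish R this north fish fish store north north => fish fish fish fish R this north this north fish fish store north north => fish fish fish fish S north north this north this north fish fish store north north => fish fish fish fish fish fish R north north this north this north fish fish store north north => fish fish fish fish fish fish north north north north this north this north fish fish store north north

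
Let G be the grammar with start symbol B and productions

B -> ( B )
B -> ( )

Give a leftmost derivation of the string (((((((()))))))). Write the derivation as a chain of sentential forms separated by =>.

B => (B) => ((B)) => (((B))) => ((((B)))) => (((((B))))) => ((((((B)))))) => (((((((B))))))) => (((((((())))))))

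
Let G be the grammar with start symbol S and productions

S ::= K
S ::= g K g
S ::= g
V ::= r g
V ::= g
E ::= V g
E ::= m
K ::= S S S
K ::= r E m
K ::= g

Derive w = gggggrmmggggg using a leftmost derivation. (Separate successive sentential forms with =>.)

S => gKg => gSSSg => ggKgSSg => ggSSSgSSg => gggKgSSgSSg => gggggSSgSSg => gggggKSgSSg => gggggrEmSgSSg => gggggrmmSgSSg => gggggrmmggSSg => gggggrmmgggSg => gggggrmmggggg

S => gKg   [S ::= g K g]
gKg => gSSSg   [K ::= S S S]
gSSSg => ggKgSSg   [S ::= g K g]
ggKgSSg => ggSSSgSSg   [K ::= S S S]
ggSSSgSSg => gggKgSSgSSg   [S ::= g K g]
gggKgSSgSSg => gggggSSgSSg   [K ::= g]
gggggSSgSSg => gggggKSgSSg   [S ::= K]
gggggKSgSSg => gggggrEmSgSSg   [K ::= r E m]
gggggrEmSgSSg => gggggrmmSgSSg   [E ::= m]
gggggrmmSgSSg => gggggrmmggSSg   [S ::= g]
gggggrmmggSSg => gggggrmmgggSg   [S ::= g]
gggggrmmgggSg => gggggrmmggggg   [S ::= g]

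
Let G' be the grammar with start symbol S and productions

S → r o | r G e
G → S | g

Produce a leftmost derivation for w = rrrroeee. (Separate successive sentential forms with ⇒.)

S ⇒ rGe   [S → r G e]
rGe ⇒ rSe   [G → S]
rSe ⇒ rrGee   [S → r G e]
rrGee ⇒ rrSee   [G → S]
rrSee ⇒ rrrGeee   [S → r G e]
rrrGeee ⇒ rrrSeee   [G → S]
rrrSeee ⇒ rrrroeee   [S → r o]

S⇒rGe⇒rSe⇒rrGee⇒rrSee⇒rrrGeee⇒rrrSeee⇒rrrroeee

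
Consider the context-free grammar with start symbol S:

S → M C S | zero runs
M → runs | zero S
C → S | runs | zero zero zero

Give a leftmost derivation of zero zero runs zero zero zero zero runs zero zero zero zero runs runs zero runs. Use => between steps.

S => M C S => zero S C S => zero M C S C S => zero zero S C S C S => zero zero M C S C S C S => zero zero runs C S C S C S => zero zero runs zero zero zero S C S C S => zero zero runs zero zero zero zero runs C S C S => zero zero runs zero zero zero zero runs zero zero zero S C S => zero zero runs zero zero zero zero runs zero zero zero zero runs C S => zero zero runs zero zero zero zero runs zero zero zero zero runs runs S => zero zero runs zero zero zero zero runs zero zero zero zero runs runs zero runs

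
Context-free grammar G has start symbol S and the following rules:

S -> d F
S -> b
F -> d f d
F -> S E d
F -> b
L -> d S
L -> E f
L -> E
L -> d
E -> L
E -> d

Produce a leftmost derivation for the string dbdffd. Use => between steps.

S => dF   [S -> d F]
dF => dSEd   [F -> S E d]
dSEd => dbEd   [S -> b]
dbEd => dbLd   [E -> L]
dbLd => dbEfd   [L -> E f]
dbEfd => dbLfd   [E -> L]
dbLfd => dbEffd   [L -> E f]
dbEffd => dbdffd   [E -> d]

S => dF => dSEd => dbEd => dbLd => dbEfd => dbLfd => dbEffd => dbdffd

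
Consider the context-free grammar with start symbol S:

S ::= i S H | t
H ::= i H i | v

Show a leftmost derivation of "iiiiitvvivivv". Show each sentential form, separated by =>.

S => iSH => iiSHH => iiiSHHH => iiiiSHHHH => iiiiiSHHHHH => iiiiitHHHHH => iiiiitvHHHH => iiiiitvvHHH => iiiiitvviHiHH => iiiiitvviviHH => iiiiitvvivivH => iiiiitvvivivv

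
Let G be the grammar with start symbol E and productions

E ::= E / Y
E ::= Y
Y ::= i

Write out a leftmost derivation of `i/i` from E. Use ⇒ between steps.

E ⇒ E/Y ⇒ Y/Y ⇒ i/Y ⇒ i/i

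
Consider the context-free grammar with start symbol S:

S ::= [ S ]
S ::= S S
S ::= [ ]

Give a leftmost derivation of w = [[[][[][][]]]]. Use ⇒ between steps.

S ⇒ [S] ⇒ [[S]] ⇒ [[SS]] ⇒ [[[]S]] ⇒ [[[][S]]] ⇒ [[[][SS]]] ⇒ [[[][[]S]]] ⇒ [[[][[]SS]]] ⇒ [[[][[][]S]]] ⇒ [[[][[][][]]]]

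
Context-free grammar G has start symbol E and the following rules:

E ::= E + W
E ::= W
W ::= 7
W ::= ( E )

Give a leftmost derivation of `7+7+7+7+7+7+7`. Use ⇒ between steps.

E ⇒ E+W ⇒ E+W+W ⇒ E+W+W+W ⇒ E+W+W+W+W ⇒ E+W+W+W+W+W ⇒ E+W+W+W+W+W+W ⇒ W+W+W+W+W+W+W ⇒ 7+W+W+W+W+W+W ⇒ 7+7+W+W+W+W+W ⇒ 7+7+7+W+W+W+W ⇒ 7+7+7+7+W+W+W ⇒ 7+7+7+7+7+W+W ⇒ 7+7+7+7+7+7+W ⇒ 7+7+7+7+7+7+7

E ⇒ E+W   [E ::= E + W]
E+W ⇒ E+W+W   [E ::= E + W]
E+W+W ⇒ E+W+W+W   [E ::= E + W]
E+W+W+W ⇒ E+W+W+W+W   [E ::= E + W]
E+W+W+W+W ⇒ E+W+W+W+W+W   [E ::= E + W]
E+W+W+W+W+W ⇒ E+W+W+W+W+W+W   [E ::= E + W]
E+W+W+W+W+W+W ⇒ W+W+W+W+W+W+W   [E ::= W]
W+W+W+W+W+W+W ⇒ 7+W+W+W+W+W+W   [W ::= 7]
7+W+W+W+W+W+W ⇒ 7+7+W+W+W+W+W   [W ::= 7]
7+7+W+W+W+W+W ⇒ 7+7+7+W+W+W+W   [W ::= 7]
7+7+7+W+W+W+W ⇒ 7+7+7+7+W+W+W   [W ::= 7]
7+7+7+7+W+W+W ⇒ 7+7+7+7+7+W+W   [W ::= 7]
7+7+7+7+7+W+W ⇒ 7+7+7+7+7+7+W   [W ::= 7]
7+7+7+7+7+7+W ⇒ 7+7+7+7+7+7+7   [W ::= 7]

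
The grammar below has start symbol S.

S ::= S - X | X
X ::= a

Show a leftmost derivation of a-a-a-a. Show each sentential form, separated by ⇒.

S ⇒ S-X ⇒ S-X-X ⇒ S-X-X-X ⇒ X-X-X-X ⇒ a-X-X-X ⇒ a-a-X-X ⇒ a-a-a-X ⇒ a-a-a-a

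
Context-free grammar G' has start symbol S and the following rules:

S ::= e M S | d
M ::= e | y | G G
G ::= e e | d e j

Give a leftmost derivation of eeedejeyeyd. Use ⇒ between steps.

S ⇒ eMS   [S ::= e M S]
eMS ⇒ eGGS   [M ::= G G]
eGGS ⇒ eeeGS   [G ::= e e]
eeeGS ⇒ eeedejS   [G ::= d e j]
eeedejS ⇒ eeedejeMS   [S ::= e M S]
eeedejeMS ⇒ eeedejeyS   [M ::= y]
eeedejeyS ⇒ eeedejeyeMS   [S ::= e M S]
eeedejeyeMS ⇒ eeedejeyeyS   [M ::= y]
eeedejeyeyS ⇒ eeedejeyeyd   [S ::= d]

S ⇒ eMS ⇒ eGGS ⇒ eeeGS ⇒ eeedejS ⇒ eeedejeMS ⇒ eeedejeyS ⇒ eeedejeyeMS ⇒ eeedejeyeyS ⇒ eeedejeyeyd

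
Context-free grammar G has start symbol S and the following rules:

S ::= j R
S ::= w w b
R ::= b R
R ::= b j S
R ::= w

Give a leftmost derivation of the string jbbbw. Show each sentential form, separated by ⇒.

S ⇒ jR ⇒ jbR ⇒ jbbR ⇒ jbbbR ⇒ jbbbw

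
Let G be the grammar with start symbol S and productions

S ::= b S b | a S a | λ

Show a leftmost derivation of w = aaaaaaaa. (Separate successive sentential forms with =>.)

S=>aSa=>aaSaa=>aaaSaaa=>aaaaSaaaa=>aaaaaaaa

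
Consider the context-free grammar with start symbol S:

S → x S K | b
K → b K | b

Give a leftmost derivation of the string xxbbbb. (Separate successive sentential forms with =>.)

S => xSK => xxSKK => xxbKK => xxbbK => xxbbbK => xxbbbb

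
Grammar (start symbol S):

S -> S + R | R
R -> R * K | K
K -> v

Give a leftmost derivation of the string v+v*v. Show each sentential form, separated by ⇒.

S ⇒ S+R ⇒ R+R ⇒ K+R ⇒ v+R ⇒ v+R*K ⇒ v+K*K ⇒ v+v*K ⇒ v+v*v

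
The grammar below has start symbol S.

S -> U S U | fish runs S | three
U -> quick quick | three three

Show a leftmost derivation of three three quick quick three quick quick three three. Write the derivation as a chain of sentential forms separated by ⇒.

S ⇒ U S U ⇒ three three S U ⇒ three three U S U U ⇒ three three quick quick S U U ⇒ three three quick quick three U U ⇒ three three quick quick three quick quick U ⇒ three three quick quick three quick quick three three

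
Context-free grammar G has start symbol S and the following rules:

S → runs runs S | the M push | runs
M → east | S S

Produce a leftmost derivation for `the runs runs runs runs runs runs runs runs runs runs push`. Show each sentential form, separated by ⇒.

S ⇒ the M push ⇒ the S S push ⇒ the runs runs S S push ⇒ the runs runs runs runs S S push ⇒ the runs runs runs runs runs S push ⇒ the runs runs runs runs runs runs runs S push ⇒ the runs runs runs runs runs runs runs runs runs S push ⇒ the runs runs runs runs runs runs runs runs runs runs push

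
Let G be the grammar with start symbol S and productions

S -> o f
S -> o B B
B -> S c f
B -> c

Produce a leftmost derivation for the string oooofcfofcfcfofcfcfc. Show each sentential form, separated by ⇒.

S ⇒ oBB   [S -> o B B]
oBB ⇒ oScfB   [B -> S c f]
oScfB ⇒ ooBBcfB   [S -> o B B]
ooBBcfB ⇒ ooScfBcfB   [B -> S c f]
ooScfBcfB ⇒ oooBBcfBcfB   [S -> o B B]
oooBBcfBcfB ⇒ oooScfBcfBcfB   [B -> S c f]
oooScfBcfBcfB ⇒ oooofcfBcfBcfB   [S -> o f]
oooofcfBcfBcfB ⇒ oooofcfScfcfBcfB   [B -> S c f]
oooofcfScfcfBcfB ⇒ oooofcfofcfcfBcfB   [S -> o f]
oooofcfofcfcfBcfB ⇒ oooofcfofcfcfScfcfB   [B -> S c f]
oooofcfofcfcfScfcfB ⇒ oooofcfofcfcfofcfcfB   [S -> o f]
oooofcfofcfcfofcfcfB ⇒ oooofcfofcfcfofcfcfc   [B -> c]

S ⇒ oBB ⇒ oScfB ⇒ ooBBcfB ⇒ ooScfBcfB ⇒ oooBBcfBcfB ⇒ oooScfBcfBcfB ⇒ oooofcfBcfBcfB ⇒ oooofcfScfcfBcfB ⇒ oooofcfofcfcfBcfB ⇒ oooofcfofcfcfScfcfB ⇒ oooofcfofcfcfofcfcfB ⇒ oooofcfofcfcfofcfcfc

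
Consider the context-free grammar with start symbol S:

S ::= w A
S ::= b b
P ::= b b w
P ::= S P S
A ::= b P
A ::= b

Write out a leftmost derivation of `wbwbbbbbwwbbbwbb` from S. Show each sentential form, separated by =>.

S => wA => wbP => wbSPS => wbwAPS => wbwbPPS => wbwbSPSPS => wbwbbbPSPS => wbwbbbbbwSPS => wbwbbbbbwwAPS => wbwbbbbbwwbPS => wbwbbbbbwwbbbwS => wbwbbbbbwwbbbwbb

S => wA   [S ::= w A]
wA => wbP   [A ::= b P]
wbP => wbSPS   [P ::= S P S]
wbSPS => wbwAPS   [S ::= w A]
wbwAPS => wbwbPPS   [A ::= b P]
wbwbPPS => wbwbSPSPS   [P ::= S P S]
wbwbSPSPS => wbwbbbPSPS   [S ::= b b]
wbwbbbPSPS => wbwbbbbbwSPS   [P ::= b b w]
wbwbbbbbwSPS => wbwbbbbbwwAPS   [S ::= w A]
wbwbbbbbwwAPS => wbwbbbbbwwbPS   [A ::= b]
wbwbbbbbwwbPS => wbwbbbbbwwbbbwS   [P ::= b b w]
wbwbbbbbwwbbbwS => wbwbbbbbwwbbbwbb   [S ::= b b]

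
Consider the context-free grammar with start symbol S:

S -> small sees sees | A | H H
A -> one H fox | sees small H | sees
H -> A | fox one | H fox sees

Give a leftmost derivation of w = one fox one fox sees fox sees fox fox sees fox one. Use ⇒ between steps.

S ⇒ H H   [S -> H H]
H H ⇒ H fox sees H   [H -> H fox sees]
H fox sees H ⇒ A fox sees H   [H -> A]
A fox sees H ⇒ one H fox fox sees H   [A -> one H fox]
one H fox fox sees H ⇒ one H fox sees fox fox sees H   [H -> H fox sees]
one H fox sees fox fox sees H ⇒ one H fox sees fox sees fox fox sees H   [H -> H fox sees]
one H fox sees fox sees fox fox sees H ⇒ one fox one fox sees fox sees fox fox sees H   [H -> fox one]
one fox one fox sees fox sees fox fox sees H ⇒ one fox one fox sees fox sees fox fox sees fox one   [H -> fox one]

S ⇒ H H ⇒ H fox sees H ⇒ A fox sees H ⇒ one H fox fox sees H ⇒ one H fox sees fox fox sees H ⇒ one H fox sees fox sees fox fox sees H ⇒ one fox one fox sees fox sees fox fox sees H ⇒ one fox one fox sees fox sees fox fox sees fox one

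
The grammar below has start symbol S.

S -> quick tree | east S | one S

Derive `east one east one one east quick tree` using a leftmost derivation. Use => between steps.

S => east S   [S -> east S]
east S => east one S   [S -> one S]
east one S => east one east S   [S -> east S]
east one east S => east one east one S   [S -> one S]
east one east one S => east one east one one S   [S -> one S]
east one east one one S => east one east one one east S   [S -> east S]
east one east one one east S => east one east one one east quick tree   [S -> quick tree]

S => east S => east one S => east one east S => east one east one S => east one east one one S => east one east one one east S => east one east one one east quick tree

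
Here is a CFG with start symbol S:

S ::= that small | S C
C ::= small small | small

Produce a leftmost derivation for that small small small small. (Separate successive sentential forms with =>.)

S => S C => S C C => that small C C => that small small small C => that small small small small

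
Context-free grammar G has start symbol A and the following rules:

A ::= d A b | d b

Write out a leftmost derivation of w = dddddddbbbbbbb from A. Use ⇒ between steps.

A ⇒ dAb ⇒ ddAbb ⇒ dddAbbb ⇒ ddddAbbbb ⇒ dddddAbbbbb ⇒ ddddddAbbbbbb ⇒ dddddddbbbbbbb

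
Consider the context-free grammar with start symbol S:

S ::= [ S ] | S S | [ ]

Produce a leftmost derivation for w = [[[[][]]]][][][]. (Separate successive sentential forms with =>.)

S=>SS=>SSS=>SSSS=>[S]SSS=>[[S]]SSS=>[[[S]]]SSS=>[[[SS]]]SSS=>[[[[]S]]]SSS=>[[[[][]]]]SSS=>[[[[][]]]][]SS=>[[[[][]]]][][]S=>[[[[][]]]][][][]

S => SS   [S ::= S S]
SS => SSS   [S ::= S S]
SSS => SSSS   [S ::= S S]
SSSS => [S]SSS   [S ::= [ S ]]
[S]SSS => [[S]]SSS   [S ::= [ S ]]
[[S]]SSS => [[[S]]]SSS   [S ::= [ S ]]
[[[S]]]SSS => [[[SS]]]SSS   [S ::= S S]
[[[SS]]]SSS => [[[[]S]]]SSS   [S ::= [ ]]
[[[[]S]]]SSS => [[[[][]]]]SSS   [S ::= [ ]]
[[[[][]]]]SSS => [[[[][]]]][]SS   [S ::= [ ]]
[[[[][]]]][]SS => [[[[][]]]][][]S   [S ::= [ ]]
[[[[][]]]][][]S => [[[[][]]]][][][]   [S ::= [ ]]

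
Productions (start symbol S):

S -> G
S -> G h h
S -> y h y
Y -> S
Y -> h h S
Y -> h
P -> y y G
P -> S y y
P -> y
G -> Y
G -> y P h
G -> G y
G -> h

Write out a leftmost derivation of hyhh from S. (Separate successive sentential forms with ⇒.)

S ⇒ Ghh   [S -> G h h]
Ghh ⇒ Gyhh   [G -> G y]
Gyhh ⇒ Yyhh   [G -> Y]
Yyhh ⇒ hyhh   [Y -> h]

S⇒Ghh⇒Gyhh⇒Yyhh⇒hyhh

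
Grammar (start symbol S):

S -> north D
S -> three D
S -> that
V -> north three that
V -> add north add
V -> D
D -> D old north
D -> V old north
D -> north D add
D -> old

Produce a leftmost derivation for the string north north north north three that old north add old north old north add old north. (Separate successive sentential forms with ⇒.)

S ⇒ north D ⇒ north D old north ⇒ north north D add old north ⇒ north north D old north add old north ⇒ north north V old north old north add old north ⇒ north north D old north old north add old north ⇒ north north north D add old north old north add old north ⇒ north north north V old north add old north old north add old north ⇒ north north north north three that old north add old north old north add old north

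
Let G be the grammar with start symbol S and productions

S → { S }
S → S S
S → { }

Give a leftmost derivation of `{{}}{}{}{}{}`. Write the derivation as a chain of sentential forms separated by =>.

S => SS   [S → S S]
SS => SSS   [S → S S]
SSS => SSSS   [S → S S]
SSSS => SSSSS   [S → S S]
SSSSS => {S}SSSS   [S → { S }]
{S}SSSS => {{}}SSSS   [S → { }]
{{}}SSSS => {{}}{}SSS   [S → { }]
{{}}{}SSS => {{}}{}{}SS   [S → { }]
{{}}{}{}SS => {{}}{}{}{}S   [S → { }]
{{}}{}{}{}S => {{}}{}{}{}{}   [S → { }]

S => SS => SSS => SSSS => SSSSS => {S}SSSS => {{}}SSSS => {{}}{}SSS => {{}}{}{}SS => {{}}{}{}{}S => {{}}{}{}{}{}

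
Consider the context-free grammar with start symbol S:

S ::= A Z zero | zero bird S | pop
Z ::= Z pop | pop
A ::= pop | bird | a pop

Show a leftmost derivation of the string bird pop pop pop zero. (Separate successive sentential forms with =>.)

S => A Z zero   [S ::= A Z zero]
A Z zero => bird Z zero   [A ::= bird]
bird Z zero => bird Z pop zero   [Z ::= Z pop]
bird Z pop zero => bird Z pop pop zero   [Z ::= Z pop]
bird Z pop pop zero => bird pop pop pop zero   [Z ::= pop]

S => A Z zero => bird Z zero => bird Z pop zero => bird Z pop pop zero => bird pop pop pop zero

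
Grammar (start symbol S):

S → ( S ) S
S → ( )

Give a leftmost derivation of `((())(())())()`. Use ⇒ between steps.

S ⇒ (S)S ⇒ ((S)S)S ⇒ ((())S)S ⇒ ((())(S)S)S ⇒ ((())(())S)S ⇒ ((())(())())S ⇒ ((())(())())()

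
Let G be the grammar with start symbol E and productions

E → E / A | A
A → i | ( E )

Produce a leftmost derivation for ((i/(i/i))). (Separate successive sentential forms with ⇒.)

E ⇒ A ⇒ (E) ⇒ (A) ⇒ ((E)) ⇒ ((E/A)) ⇒ ((A/A)) ⇒ ((i/A)) ⇒ ((i/(E))) ⇒ ((i/(E/A))) ⇒ ((i/(A/A))) ⇒ ((i/(i/A))) ⇒ ((i/(i/i)))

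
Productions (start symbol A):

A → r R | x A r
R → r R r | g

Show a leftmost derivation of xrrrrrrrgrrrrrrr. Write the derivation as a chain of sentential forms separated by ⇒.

A ⇒ xAr   [A → x A r]
xAr ⇒ xrRr   [A → r R]
xrRr ⇒ xrrRrr   [R → r R r]
xrrRrr ⇒ xrrrRrrr   [R → r R r]
xrrrRrrr ⇒ xrrrrRrrrr   [R → r R r]
xrrrrRrrrr ⇒ xrrrrrRrrrrr   [R → r R r]
xrrrrrRrrrrr ⇒ xrrrrrrRrrrrrr   [R → r R r]
xrrrrrrRrrrrrr ⇒ xrrrrrrrRrrrrrrr   [R → r R r]
xrrrrrrrRrrrrrrr ⇒ xrrrrrrrgrrrrrrr   [R → g]

A⇒xAr⇒xrRr⇒xrrRrr⇒xrrrRrrr⇒xrrrrRrrrr⇒xrrrrrRrrrrr⇒xrrrrrrRrrrrrr⇒xrrrrrrrRrrrrrrr⇒xrrrrrrrgrrrrrrr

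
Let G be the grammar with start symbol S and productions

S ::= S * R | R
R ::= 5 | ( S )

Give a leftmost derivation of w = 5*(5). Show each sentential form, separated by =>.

S => S*R   [S ::= S * R]
S*R => R*R   [S ::= R]
R*R => 5*R   [R ::= 5]
5*R => 5*(S)   [R ::= ( S )]
5*(S) => 5*(R)   [S ::= R]
5*(R) => 5*(5)   [R ::= 5]

S => S*R => R*R => 5*R => 5*(S) => 5*(R) => 5*(5)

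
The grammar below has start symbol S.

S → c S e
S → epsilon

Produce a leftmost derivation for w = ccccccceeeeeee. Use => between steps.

S => cSe => ccSee => cccSeee => ccccSeeee => cccccSeeeee => ccccccSeeeeee => cccccccSeeeeeee => ccccccceeeeeee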